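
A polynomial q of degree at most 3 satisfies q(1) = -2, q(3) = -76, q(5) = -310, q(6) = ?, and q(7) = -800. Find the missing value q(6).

-517

The 4 known points determine the degree-3 polynomial uniquely.
Write q(u) = au^3 + bu^2 + cu + d. Substituting each data point gives a linear system:
  a + b + c + d = -2
  27a + 9b + 3c + d = -76
  125a + 25b + 5c + d = -310
  343a + 49b + 7c + d = -800
Solving the system yields a = -2, b = -2, c = -3, d = 5.
So q(u) = -2u^3 - 2u^2 - 3u + 5.
Then q(6) = -517.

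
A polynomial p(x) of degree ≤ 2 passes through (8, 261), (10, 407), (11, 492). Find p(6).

147

Write p(x) = ax^2 + bx + c. Substituting each data point gives a linear system:
  64a + 8b + c = 261
  100a + 10b + c = 407
  121a + 11b + c = 492
Solving the system yields a = 4, b = 1, c = -3.
So p(x) = 4x^2 + x - 3.
Then p(6) = 147.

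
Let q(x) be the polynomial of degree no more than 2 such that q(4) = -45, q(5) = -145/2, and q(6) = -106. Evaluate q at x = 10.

-300

Using the Lagrange interpolation formula with nodes 4, 5, 6:
  L_0(x) = (x - 5)(x - 6) / 2
  L_1(x) = (x - 4)(x - 6) / -1
  L_2(x) = (x - 4)(x - 5) / 2
Then q(x) = -45·L_0(x) - 145/2·L_1(x) - 106·L_2(x).
Expanding and collecting terms gives q(x) = -3x² - (1/2)x + 5.
Evaluating at x = 10: q(10) = -300.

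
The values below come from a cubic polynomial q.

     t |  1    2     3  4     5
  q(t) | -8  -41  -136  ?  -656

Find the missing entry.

-329

On equispaced nodes a degree-3 polynomial has vanishing fourth forward difference, so
  q(1) - 4·q(2) + 6·q(3) - 4·q(4) + q(5) = 0.
Substituting the known values and solving for q(4):
  -4·q(4) = 1316
  q(4) = -329.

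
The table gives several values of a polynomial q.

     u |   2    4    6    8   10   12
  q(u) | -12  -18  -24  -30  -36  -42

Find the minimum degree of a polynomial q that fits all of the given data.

1

Forward differences of the values at u = 2, 4, 6, 8, 10, 12:
  q  : -12  -18  -24  -30  -36  -42
  Δ  : -6  -6  -6  -6  -6
  Δ^2: 0  0  0  0
  Δ^3: 0  0  0
  Δ^4: 0  0
  Δ^5: 0
The first differences are constant (-6) and nonzero, while all higher differences vanish, so the minimal degree is 1.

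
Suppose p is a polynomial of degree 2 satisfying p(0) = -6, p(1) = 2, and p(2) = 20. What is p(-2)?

Using the Lagrange interpolation formula with nodes 0, 1, 2:
  L_0(u) = (u - 1)(u - 2) / 2
  L_1(u) = u(u - 2) / -1
  L_2(u) = u(u - 1) / 2
Then p(u) = -6·L_0(u) + 2·L_1(u) + 20·L_2(u).
Expanding and collecting terms gives p(u) = 5u^2 + 3u - 6.
Evaluating at u = -2: p(-2) = 8.

8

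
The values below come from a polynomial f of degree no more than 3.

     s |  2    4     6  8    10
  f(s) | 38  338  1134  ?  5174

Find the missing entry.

2666

On equispaced nodes a degree-3 polynomial has vanishing fourth forward difference, so
  f(2) - 4·f(4) + 6·f(6) - 4·f(8) + f(10) = 0.
Substituting the known values and solving for f(8):
  -4·f(8) = -10664
  f(8) = 2666.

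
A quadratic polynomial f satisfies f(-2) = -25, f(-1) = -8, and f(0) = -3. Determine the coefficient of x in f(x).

-1

Write f(x) = ax^2 + bx + c. Substituting each data point gives a linear system:
  4a - 2b + c = -25
  a - b + c = -8
  c = -3
Solving the system yields a = -6, b = -1, c = -3.
So f(x) = -6x² - x - 3.
The coefficient of x is -1.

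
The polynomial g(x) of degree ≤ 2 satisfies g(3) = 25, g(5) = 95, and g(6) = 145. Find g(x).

Using the Lagrange interpolation formula with nodes 3, 5, 6:
  L_0(x) = (x - 5)(x - 6) / 6
  L_1(x) = (x - 3)(x - 6) / -2
  L_2(x) = (x - 3)(x - 5) / 3
Then g(x) = 25·L_0(x) + 95·L_1(x) + 145·L_2(x).
Expanding and collecting terms gives g(x) = 5x² - 5x - 5.
Check: g(3) = 25. ✓

g(x) = 5x^2 - 5x - 5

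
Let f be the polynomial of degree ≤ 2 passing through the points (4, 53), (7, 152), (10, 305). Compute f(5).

80

Write f(s) = as^2 + bs + c. Substituting each data point gives a linear system:
  16a + 4b + c = 53
  49a + 7b + c = 152
  100a + 10b + c = 305
Solving the system yields a = 3, b = 0, c = 5.
So f(s) = 3s² + 5.
Then f(5) = 80.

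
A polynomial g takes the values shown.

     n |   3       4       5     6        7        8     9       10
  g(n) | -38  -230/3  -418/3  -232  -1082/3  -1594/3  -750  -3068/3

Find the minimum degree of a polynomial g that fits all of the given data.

3

Forward differences of the values at n = 3, 4, 5, 6, 7, 8, 9, 10:
  g  : -38  -230/3  -418/3  -232  -1082/3  -1594/3  -750  -3068/3
  Δ  : -116/3  -188/3  -278/3  -386/3  -512/3  -656/3  -818/3
  Δ^2: -24  -30  -36  -42  -48  -54
  Δ^3: -6  -6  -6  -6  -6
  Δ^4: 0  0  0  0
  Δ^5: 0  0  0
  Δ^6: 0  0
  Δ^7: 0
The third differences are constant (-6) and nonzero, while all higher differences vanish, so the minimal degree is 3.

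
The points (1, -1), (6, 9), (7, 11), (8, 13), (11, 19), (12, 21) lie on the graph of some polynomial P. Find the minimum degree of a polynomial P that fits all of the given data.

1

Divided differences on the nodes 1, 6, 7, 8, 11, 12:
  order 0: -1  9  11  13  19  21
  order 1: 2  2  2  2  2
  order 2: 0  0  0  0
  order 3: 0  0  0
  order 4: 0  0
  order 5: 0
The order-1 divided differences are all 2 (nonzero) and every higher order vanishes, so the data lies on a polynomial of degree exactly 1.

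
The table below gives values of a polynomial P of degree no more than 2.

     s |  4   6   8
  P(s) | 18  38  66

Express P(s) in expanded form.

P(s) = s^2 + 2

Write P(s) = as^2 + bs + c. Substituting each data point gives a linear system:
  16a + 4b + c = 18
  36a + 6b + c = 38
  64a + 8b + c = 66
Solving the system yields a = 1, b = 0, c = 2.
So P(s) = s^2 + 2.
Check: P(6) = 38. ✓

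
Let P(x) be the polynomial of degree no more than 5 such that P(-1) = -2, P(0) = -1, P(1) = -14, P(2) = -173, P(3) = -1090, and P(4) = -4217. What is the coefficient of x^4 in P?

-5

Write P(x) = ax^5 + bx^4 + cx^3 + dx^2 + ex + k. Substituting each data point gives a linear system:
  -a + b - c + d - e + k = -2
  k = -1
  a + b + c + d + e + k = -14
  32a + 16b + 8c + 4d + 2e + k = -173
  243a + 81b + 27c + 9d + 3e + k = -1090
  1024a + 256b + 64c + 16d + 4e + k = -4217
Solving the system yields a = -3, b = -5, c = 3, d = -2, e = -6, k = -1.
So P(x) = -3x⁵ - 5x⁴ + 3x³ - 2x² - 6x - 1.
The coefficient of x^4 is -5.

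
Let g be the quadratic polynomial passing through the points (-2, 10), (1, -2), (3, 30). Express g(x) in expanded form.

Write g(x) = ax^2 + bx + c. Substituting each data point gives a linear system:
  4a - 2b + c = 10
  a + b + c = -2
  9a + 3b + c = 30
Solving the system yields a = 4, b = 0, c = -6.
So g(x) = 4x^2 - 6.
Check: g(3) = 30. ✓

g(x) = 4x^2 - 6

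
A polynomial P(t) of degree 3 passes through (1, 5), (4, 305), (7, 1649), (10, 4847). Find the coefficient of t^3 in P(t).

Write P(t) = at^3 + bt^2 + ct + d. Substituting each data point gives a linear system:
  a + b + c + d = 5
  64a + 16b + 4c + d = 305
  343a + 49b + 7c + d = 1649
  1000a + 100b + 10c + d = 4847
Solving the system yields a = 5, b = -2, c = 5, d = -3.
So P(t) = 5t³ - 2t² + 5t - 3.
The leading coefficient is 5.

5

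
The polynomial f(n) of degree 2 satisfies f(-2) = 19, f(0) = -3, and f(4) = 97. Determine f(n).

Write f(n) = an^2 + bn + c. Substituting each data point gives a linear system:
  4a - 2b + c = 19
  c = -3
  16a + 4b + c = 97
Solving the system yields a = 6, b = 1, c = -3.
So f(n) = 6n^2 + n - 3.
Check: f(4) = 97. ✓

f(n) = 6n^2 + n - 3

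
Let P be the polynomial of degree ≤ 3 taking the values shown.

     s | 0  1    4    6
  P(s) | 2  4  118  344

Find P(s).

P(s) = s^3 + 4s^2 - 3s + 2

Write P(s) = as^3 + bs^2 + cs + d. Substituting each data point gives a linear system:
  d = 2
  a + b + c + d = 4
  64a + 16b + 4c + d = 118
  216a + 36b + 6c + d = 344
Solving the system yields a = 1, b = 4, c = -3, d = 2.
So P(s) = s^3 + 4s^2 - 3s + 2.
Check: P(6) = 344. ✓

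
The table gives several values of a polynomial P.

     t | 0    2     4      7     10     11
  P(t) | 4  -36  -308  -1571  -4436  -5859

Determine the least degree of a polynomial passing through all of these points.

3

Divided differences on the nodes 0, 2, 4, 7, 10, 11:
  order 0: 4  -36  -308  -1571  -4436  -5859
  order 1: -20  -136  -421  -955  -1423
  order 2: -29  -57  -89  -117
  order 3: -4  -4  -4
  order 4: 0  0
  order 5: 0
The order-3 divided differences are all -4 (nonzero) and every higher order vanishes, so the data lies on a polynomial of degree exactly 3.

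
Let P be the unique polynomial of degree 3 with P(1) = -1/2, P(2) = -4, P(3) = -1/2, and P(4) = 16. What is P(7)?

Write P(x) = ax^3 + bx^2 + cx + d. Substituting each data point gives a linear system:
  a + b + c + d = -1/2
  8a + 4b + 2c + d = -4
  27a + 9b + 3c + d = -1/2
  64a + 16b + 4c + d = 16
Solving the system yields a = 1, b = -5/2, c = -3, d = 4.
So P(x) = x^3 - (5/2)x^2 - 3x + 4.
Then P(7) = 407/2.

407/2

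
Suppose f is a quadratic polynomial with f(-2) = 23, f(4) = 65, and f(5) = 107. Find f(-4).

Using the Lagrange interpolation formula with nodes -2, 4, 5:
  L_0(n) = (n - 4)(n - 5) / 42
  L_1(n) = (n + 2)(n - 5) / -6
  L_2(n) = (n + 2)(n - 4) / 7
Then f(n) = 23·L_0(n) + 65·L_1(n) + 107·L_2(n).
Expanding and collecting terms gives f(n) = 5n² - 3n - 3.
Evaluating at n = -4: f(-4) = 89.

89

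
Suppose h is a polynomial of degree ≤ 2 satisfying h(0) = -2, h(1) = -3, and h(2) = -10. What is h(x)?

h(x) = -3x^2 + 2x - 2

Write h(x) = ax^2 + bx + c. Substituting each data point gives a linear system:
  c = -2
  a + b + c = -3
  4a + 2b + c = -10
Solving the system yields a = -3, b = 2, c = -2.
So h(x) = -3x² + 2x - 2.
Check: h(0) = -2. ✓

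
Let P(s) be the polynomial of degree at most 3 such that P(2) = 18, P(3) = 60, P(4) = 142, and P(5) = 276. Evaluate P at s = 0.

Using the Lagrange interpolation formula with nodes 2, 3, 4, 5:
  L_0(s) = (s - 3)(s - 4)(s - 5) / -6
  L_1(s) = (s - 2)(s - 4)(s - 5) / 2
  L_2(s) = (s - 2)(s - 3)(s - 5) / -2
  L_3(s) = (s - 2)(s - 3)(s - 4) / 6
Then P(s) = 18·L_0(s) + 60·L_1(s) + 142·L_2(s) + 276·L_3(s).
Expanding and collecting terms gives P(s) = 2s³ + 2s² - 6s + 6.
Evaluating at s = 0: P(0) = 6.

6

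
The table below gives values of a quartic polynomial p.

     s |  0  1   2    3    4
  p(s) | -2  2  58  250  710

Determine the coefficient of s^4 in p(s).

2

Write p(s) = as^4 + bs^3 + cs^2 + ds + e. Substituting each data point gives a linear system:
  e = -2
  a + b + c + d + e = 2
  16a + 8b + 4c + 2d + e = 58
  81a + 27b + 9c + 3d + e = 250
  256a + 64b + 16c + 4d + e = 710
Solving the system yields a = 2, b = 2, c = 6, d = -6, e = -2.
So p(s) = 2s⁴ + 2s³ + 6s² - 6s - 2.
The leading coefficient is 2.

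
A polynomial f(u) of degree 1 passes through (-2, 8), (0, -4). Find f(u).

f(u) = -6u - 4

Write f(u) = au + b. Substituting each data point gives a linear system:
  -2a + b = 8
  b = -4
Solving the system yields a = -6, b = -4.
So f(u) = -6u - 4.
Check: f(0) = -4. ✓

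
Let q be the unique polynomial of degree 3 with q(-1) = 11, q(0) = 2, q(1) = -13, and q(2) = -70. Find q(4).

-454

Write q(s) = as^3 + bs^2 + cs + d. Substituting each data point gives a linear system:
  -a + b - c + d = 11
  d = 2
  a + b + c + d = -13
  8a + 4b + 2c + d = -70
Solving the system yields a = -6, b = -3, c = -6, d = 2.
So q(s) = -6s^3 - 3s^2 - 6s + 2.
Then q(4) = -454.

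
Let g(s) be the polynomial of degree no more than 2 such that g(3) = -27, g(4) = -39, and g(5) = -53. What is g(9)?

Write g(s) = as^2 + bs + c. Substituting each data point gives a linear system:
  9a + 3b + c = -27
  16a + 4b + c = -39
  25a + 5b + c = -53
Solving the system yields a = -1, b = -5, c = -3.
So g(s) = -s^2 - 5s - 3.
Then g(9) = -129.

-129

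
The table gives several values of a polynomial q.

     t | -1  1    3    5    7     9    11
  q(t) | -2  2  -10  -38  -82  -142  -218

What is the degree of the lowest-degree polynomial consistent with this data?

2

Forward differences of the values at t = -1, 1, 3, 5, 7, 9, 11:
  q  : -2  2  -10  -38  -82  -142  -218
  Δ  : 4  -12  -28  -44  -60  -76
  Δ^2: -16  -16  -16  -16  -16
  Δ^3: 0  0  0  0
  Δ^4: 0  0  0
  Δ^5: 0  0
  Δ^6: 0
The second differences are constant (-16) and nonzero, while all higher differences vanish, so the minimal degree is 2.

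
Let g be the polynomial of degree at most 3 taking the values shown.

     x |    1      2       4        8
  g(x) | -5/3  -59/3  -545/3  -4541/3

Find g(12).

Write g(x) = ax^3 + bx^2 + cx + d. Substituting each data point gives a linear system:
  a + b + c + d = -5/3
  8a + 4b + 2c + d = -59/3
  64a + 16b + 4c + d = -545/3
  512a + 64b + 8c + d = -4541/3
Solving the system yields a = -3, b = 0, c = 3, d = -5/3.
So g(x) = -3x³ + 3x - 5/3.
Then g(12) = -15449/3.

-15449/3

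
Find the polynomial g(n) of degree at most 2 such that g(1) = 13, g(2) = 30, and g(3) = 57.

g(n) = 5n^2 + 2n + 6

Write g(n) = an^2 + bn + c. Substituting each data point gives a linear system:
  a + b + c = 13
  4a + 2b + c = 30
  9a + 3b + c = 57
Solving the system yields a = 5, b = 2, c = 6.
So g(n) = 5n^2 + 2n + 6.
Check: g(1) = 13. ✓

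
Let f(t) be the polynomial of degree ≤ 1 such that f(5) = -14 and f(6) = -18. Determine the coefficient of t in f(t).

Write f(t) = at + b. Substituting each data point gives a linear system:
  5a + b = -14
  6a + b = -18
Solving the system yields a = -4, b = 6.
So f(t) = -4t + 6.
The leading coefficient is -4.

-4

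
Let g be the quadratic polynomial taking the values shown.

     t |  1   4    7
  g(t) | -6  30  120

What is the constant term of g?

-6

Write g(t) = at^2 + bt + c. Substituting each data point gives a linear system:
  a + b + c = -6
  16a + 4b + c = 30
  49a + 7b + c = 120
Solving the system yields a = 3, b = -3, c = -6.
So g(t) = 3t^2 - 3t - 6.
The constant term is -6.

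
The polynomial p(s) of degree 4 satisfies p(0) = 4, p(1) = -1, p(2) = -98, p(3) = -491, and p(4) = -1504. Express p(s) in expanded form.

p(s) = -5s^4 - 4s^3 + s^2 + 3s + 4

Write p(s) = as^4 + bs^3 + cs^2 + ds + e. Substituting each data point gives a linear system:
  e = 4
  a + b + c + d + e = -1
  16a + 8b + 4c + 2d + e = -98
  81a + 27b + 9c + 3d + e = -491
  256a + 64b + 16c + 4d + e = -1504
Solving the system yields a = -5, b = -4, c = 1, d = 3, e = 4.
So p(s) = -5s^4 - 4s^3 + s^2 + 3s + 4.
Check: p(3) = -491. ✓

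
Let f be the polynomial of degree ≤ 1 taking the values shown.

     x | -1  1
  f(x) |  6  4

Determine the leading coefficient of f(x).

Write f(x) = ax + b. Substituting each data point gives a linear system:
  -a + b = 6
  a + b = 4
Solving the system yields a = -1, b = 5.
So f(x) = -x + 5.
The leading coefficient is -1.

-1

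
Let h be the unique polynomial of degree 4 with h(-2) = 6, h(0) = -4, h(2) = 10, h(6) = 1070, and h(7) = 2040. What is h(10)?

8946

Write h(u) = au^4 + bu^3 + cu^2 + du + e. Substituting each data point gives a linear system:
  16a - 8b + 4c - 2d + e = 6
  e = -4
  16a + 8b + 4c + 2d + e = 10
  1296a + 216b + 36c + 6d + e = 1070
  2401a + 343b + 49c + 7d + e = 2040
Solving the system yields a = 1, b = -1, c = -1, d = 5, e = -4.
So h(u) = u^4 - u^3 - u^2 + 5u - 4.
Then h(10) = 8946.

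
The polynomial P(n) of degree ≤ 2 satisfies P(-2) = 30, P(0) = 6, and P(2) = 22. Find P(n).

P(n) = 5n^2 - 2n + 6

Write P(n) = an^2 + bn + c. Substituting each data point gives a linear system:
  4a - 2b + c = 30
  c = 6
  4a + 2b + c = 22
Solving the system yields a = 5, b = -2, c = 6.
So P(n) = 5n^2 - 2n + 6.
Check: P(0) = 6. ✓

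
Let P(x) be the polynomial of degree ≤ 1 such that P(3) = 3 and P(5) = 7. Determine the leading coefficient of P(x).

Write P(x) = ax + b. Substituting each data point gives a linear system:
  3a + b = 3
  5a + b = 7
Solving the system yields a = 2, b = -3.
So P(x) = 2x - 3.
The leading coefficient is 2.

2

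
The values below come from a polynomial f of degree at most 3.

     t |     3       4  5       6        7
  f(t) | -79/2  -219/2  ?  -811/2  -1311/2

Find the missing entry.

On equispaced nodes a degree-3 polynomial has vanishing fourth forward difference, so
  f(3) - 4·f(4) + 6·f(5) - 4·f(6) + f(7) = 0.
Substituting the known values and solving for f(5):
  6·f(5) = -1365
  f(5) = -455/2.

-455/2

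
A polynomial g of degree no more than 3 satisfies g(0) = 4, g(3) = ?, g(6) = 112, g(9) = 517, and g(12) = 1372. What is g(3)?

-5

The 4 known points determine the degree-3 polynomial uniquely.
Write g(t) = at^3 + bt^2 + ct + d. Substituting each data point gives a linear system:
  d = 4
  216a + 36b + 6c + d = 112
  729a + 81b + 9c + d = 517
  1728a + 144b + 12c + d = 1372
Solving the system yields a = 1, b = -2, c = -6, d = 4.
So g(t) = t³ - 2t² - 6t + 4.
Then g(3) = -5.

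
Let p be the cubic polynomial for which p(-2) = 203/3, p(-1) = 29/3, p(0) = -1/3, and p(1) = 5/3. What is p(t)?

Write p(t) = at^3 + bt^2 + ct + d. Substituting each data point gives a linear system:
  -8a + 4b - 2c + d = 203/3
  -a + b - c + d = 29/3
  d = -1/3
  a + b + c + d = 5/3
Solving the system yields a = -6, b = 6, c = 2, d = -1/3.
So p(t) = -6t³ + 6t² + 2t - 1/3.
Check: p(0) = -1/3. ✓

p(t) = -6t^3 + 6t^2 + 2t - 1/3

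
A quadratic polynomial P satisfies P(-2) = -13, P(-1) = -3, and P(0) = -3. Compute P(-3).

-33

Forward differences of the values at s = -2, -1, 0:
  P  : -13  -3  -3
  Δ  : 10  0
  Δ^2: -10
The second differences are constant, confirming degree 2.
Interpolating (Newton forward form) and evaluating at s = -3 gives P(-3) = -33.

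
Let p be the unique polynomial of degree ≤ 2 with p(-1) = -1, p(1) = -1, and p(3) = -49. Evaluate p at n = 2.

Forward differences of the values at n = -1, 1, 3:
  p  : -1  -1  -49
  Δ  : 0  -48
  Δ^2: -48
The second differences are constant, confirming degree 2.
Interpolating (Newton forward form) and evaluating at n = 2 gives p(2) = -19.

-19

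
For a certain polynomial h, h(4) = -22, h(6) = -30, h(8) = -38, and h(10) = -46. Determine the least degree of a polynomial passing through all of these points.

1

Forward differences of the values at s = 4, 6, 8, 10:
  h  : -22  -30  -38  -46
  Δ  : -8  -8  -8
  Δ^2: 0  0
  Δ^3: 0
The first differences are constant (-8) and nonzero, while all higher differences vanish, so the minimal degree is 1.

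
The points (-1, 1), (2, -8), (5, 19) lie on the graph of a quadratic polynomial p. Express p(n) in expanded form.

p(n) = 2n^2 - 5n - 6

Using the Lagrange interpolation formula with nodes -1, 2, 5:
  L_0(n) = (n - 2)(n - 5) / 18
  L_1(n) = (n + 1)(n - 5) / -9
  L_2(n) = (n + 1)(n - 2) / 18
Then p(n) = 1·L_0(n) - 8·L_1(n) + 19·L_2(n).
Expanding and collecting terms gives p(n) = 2n^2 - 5n - 6.
Check: p(2) = -8. ✓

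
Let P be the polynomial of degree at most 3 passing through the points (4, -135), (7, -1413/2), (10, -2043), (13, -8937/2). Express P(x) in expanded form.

Write P(x) = ax^3 + bx^2 + cx + d. Substituting each data point gives a linear system:
  64a + 16b + 4c + d = -135
  343a + 49b + 7c + d = -1413/2
  1000a + 100b + 10c + d = -2043
  2197a + 169b + 13c + d = -8937/2
Solving the system yields a = -2, b = -1/2, c = 1, d = -3.
So P(x) = -2x^3 - (1/2)x^2 + x - 3.
Check: P(13) = -8937/2. ✓

P(x) = -2x^3 - (1/2)x^2 + x - 3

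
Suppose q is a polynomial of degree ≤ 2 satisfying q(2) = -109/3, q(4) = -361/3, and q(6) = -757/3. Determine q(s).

Using the Lagrange interpolation formula with nodes 2, 4, 6:
  L_0(s) = (s - 4)(s - 6) / 8
  L_1(s) = (s - 2)(s - 6) / -4
  L_2(s) = (s - 2)(s - 4) / 8
Then q(s) = -109/3·L_0(s) - 361/3·L_1(s) - 757/3·L_2(s).
Expanding and collecting terms gives q(s) = -6s^2 - 6s - 1/3.
Check: q(2) = -109/3. ✓

q(s) = -6s^2 - 6s - 1/3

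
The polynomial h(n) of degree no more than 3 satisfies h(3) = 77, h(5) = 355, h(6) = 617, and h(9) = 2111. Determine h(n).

h(n) = 3n^3 - n^2 + 5

Using the Lagrange interpolation formula with nodes 3, 5, 6, 9:
  L_0(n) = (n - 5)(n - 6)(n - 9) / -36
  L_1(n) = (n - 3)(n - 6)(n - 9) / 8
  L_2(n) = (n - 3)(n - 5)(n - 9) / -9
  L_3(n) = (n - 3)(n - 5)(n - 6) / 72
Then h(n) = 77·L_0(n) + 355·L_1(n) + 617·L_2(n) + 2111·L_3(n).
Expanding and collecting terms gives h(n) = 3n^3 - n^2 + 5.
Check: h(3) = 77. ✓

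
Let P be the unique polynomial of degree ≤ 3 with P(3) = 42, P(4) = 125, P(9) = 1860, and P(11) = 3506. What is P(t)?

P(t) = 3t^3 - 4t^2 - 3

Using the Lagrange interpolation formula with nodes 3, 4, 9, 11:
  L_0(t) = (t - 4)(t - 9)(t - 11) / -48
  L_1(t) = (t - 3)(t - 9)(t - 11) / 35
  L_2(t) = (t - 3)(t - 4)(t - 11) / -60
  L_3(t) = (t - 3)(t - 4)(t - 9) / 112
Then P(t) = 42·L_0(t) + 125·L_1(t) + 1860·L_2(t) + 3506·L_3(t).
Expanding and collecting terms gives P(t) = 3t^3 - 4t^2 - 3.
Check: P(9) = 1860. ✓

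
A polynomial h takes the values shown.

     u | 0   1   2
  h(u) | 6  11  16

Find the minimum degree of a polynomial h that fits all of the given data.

Forward differences of the values at u = 0, 1, 2:
  h  : 6  11  16
  Δ  : 5  5
  Δ^2: 0
The first differences are constant (5) and nonzero, while all higher differences vanish, so the minimal degree is 1.

1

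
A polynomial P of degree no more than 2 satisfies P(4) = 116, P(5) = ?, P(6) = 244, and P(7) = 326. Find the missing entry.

174

On equispaced nodes a degree-2 polynomial has vanishing third forward difference, so
  - P(4) + 3·P(5) - 3·P(6) + P(7) = 0.
Substituting the known values and solving for P(5):
  3·P(5) = 522
  P(5) = 174.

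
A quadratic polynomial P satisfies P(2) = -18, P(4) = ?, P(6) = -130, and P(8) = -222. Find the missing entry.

-62

The 3 known points determine the degree-2 polynomial uniquely.
Write P(u) = au^2 + bu + c. Substituting each data point gives a linear system:
  4a + 2b + c = -18
  36a + 6b + c = -130
  64a + 8b + c = -222
Solving the system yields a = -3, b = -4, c = 2.
So P(u) = -3u² - 4u + 2.
Then P(4) = -62.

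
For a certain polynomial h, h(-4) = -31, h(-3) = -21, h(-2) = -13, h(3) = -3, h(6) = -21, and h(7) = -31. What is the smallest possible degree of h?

2

Divided differences on the nodes -4, -3, -2, 3, 6, 7:
  order 0: -31  -21  -13  -3  -21  -31
  order 1: 10  8  2  -6  -10
  order 2: -1  -1  -1  -1
  order 3: 0  0  0
  order 4: 0  0
  order 5: 0
The order-2 divided differences are all -1 (nonzero) and every higher order vanishes, so the data lies on a polynomial of degree exactly 2.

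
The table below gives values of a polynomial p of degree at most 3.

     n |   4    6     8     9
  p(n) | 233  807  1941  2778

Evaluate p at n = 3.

Using the Lagrange interpolation formula with nodes 4, 6, 8, 9:
  L_0(n) = (n - 6)(n - 8)(n - 9) / -40
  L_1(n) = (n - 4)(n - 8)(n - 9) / 12
  L_2(n) = (n - 4)(n - 6)(n - 9) / -8
  L_3(n) = (n - 4)(n - 6)(n - 8) / 15
Then p(n) = 233·L_0(n) + 807·L_1(n) + 1941·L_2(n) + 2778·L_3(n).
Expanding and collecting terms gives p(n) = 4n^3 - 2n^2 + 3n - 3.
Evaluating at n = 3: p(3) = 96.

96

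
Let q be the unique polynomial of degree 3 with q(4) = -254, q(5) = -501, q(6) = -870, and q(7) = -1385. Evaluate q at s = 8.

Forward differences of the values at s = 4, 5, 6, 7:
  q  : -254  -501  -870  -1385
  Δ  : -247  -369  -515
  Δ^2: -122  -146
  Δ^3: -24
The third differences are constant, confirming degree 3.
Interpolating (Newton forward form) and evaluating at s = 8 gives q(8) = -2070.

-2070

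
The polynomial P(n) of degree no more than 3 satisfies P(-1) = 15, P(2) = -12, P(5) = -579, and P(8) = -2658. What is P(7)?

-1737

Write P(n) = an^3 + bn^2 + cn + d. Substituting each data point gives a linear system:
  -a + b - c + d = 15
  8a + 4b + 2c + d = -12
  125a + 25b + 5c + d = -579
  512a + 64b + 8c + d = -2658
Solving the system yields a = -6, b = 6, c = 3, d = 6.
So P(n) = -6n^3 + 6n^2 + 3n + 6.
Then P(7) = -1737.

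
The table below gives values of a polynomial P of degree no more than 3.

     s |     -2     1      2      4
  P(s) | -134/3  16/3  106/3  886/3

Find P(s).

P(s) = 5s^3 - (5/3)s^2 + 2

Using the Lagrange interpolation formula with nodes -2, 1, 2, 4:
  L_0(s) = (s - 1)(s - 2)(s - 4) / -72
  L_1(s) = (s + 2)(s - 2)(s - 4) / 9
  L_2(s) = (s + 2)(s - 1)(s - 4) / -8
  L_3(s) = (s + 2)(s - 1)(s - 2) / 36
Then P(s) = -134/3·L_0(s) + 16/3·L_1(s) + 106/3·L_2(s) + 886/3·L_3(s).
Expanding and collecting terms gives P(s) = 5s³ - (5/3)s² + 2.
Check: P(1) = 16/3. ✓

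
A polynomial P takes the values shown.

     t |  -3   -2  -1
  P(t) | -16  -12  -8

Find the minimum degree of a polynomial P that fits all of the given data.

Forward differences of the values at t = -3, -2, -1:
  P  : -16  -12  -8
  Δ  : 4  4
  Δ^2: 0
The first differences are constant (4) and nonzero, while all higher differences vanish, so the minimal degree is 1.

1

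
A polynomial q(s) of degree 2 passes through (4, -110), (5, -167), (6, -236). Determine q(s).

q(s) = -6s^2 - 3s - 2

Write q(s) = as^2 + bs + c. Substituting each data point gives a linear system:
  16a + 4b + c = -110
  25a + 5b + c = -167
  36a + 6b + c = -236
Solving the system yields a = -6, b = -3, c = -2.
So q(s) = -6s^2 - 3s - 2.
Check: q(5) = -167. ✓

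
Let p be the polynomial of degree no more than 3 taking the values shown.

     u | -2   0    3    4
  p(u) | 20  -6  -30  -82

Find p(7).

-538

Using the Lagrange interpolation formula with nodes -2, 0, 3, 4:
  L_0(u) = u(u - 3)(u - 4) / -60
  L_1(u) = (u + 2)(u - 3)(u - 4) / 24
  L_2(u) = (u + 2)u(u - 4) / -15
  L_3(u) = (u + 2)u(u - 3) / 24
Then p(u) = 20·L_0(u) - 6·L_1(u) - 30·L_2(u) - 82·L_3(u).
Expanding and collecting terms gives p(u) = -2u³ + 3u² + u - 6.
Evaluating at u = 7: p(7) = -538.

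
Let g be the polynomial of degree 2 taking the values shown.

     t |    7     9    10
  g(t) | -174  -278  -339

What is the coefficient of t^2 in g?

-3

Write g(t) = at^2 + bt + c. Substituting each data point gives a linear system:
  49a + 7b + c = -174
  81a + 9b + c = -278
  100a + 10b + c = -339
Solving the system yields a = -3, b = -4, c = 1.
So g(t) = -3t^2 - 4t + 1.
The leading coefficient is -3.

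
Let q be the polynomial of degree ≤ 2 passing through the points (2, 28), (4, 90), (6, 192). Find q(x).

Write q(x) = ax^2 + bx + c. Substituting each data point gives a linear system:
  4a + 2b + c = 28
  16a + 4b + c = 90
  36a + 6b + c = 192
Solving the system yields a = 5, b = 1, c = 6.
So q(x) = 5x^2 + x + 6.
Check: q(6) = 192. ✓

q(x) = 5x^2 + x + 6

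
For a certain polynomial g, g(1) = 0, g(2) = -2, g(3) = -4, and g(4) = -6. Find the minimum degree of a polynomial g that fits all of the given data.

Forward differences of the values at u = 1, 2, 3, 4:
  g  : 0  -2  -4  -6
  Δ  : -2  -2  -2
  Δ^2: 0  0
  Δ^3: 0
The first differences are constant (-2) and nonzero, while all higher differences vanish, so the minimal degree is 1.

1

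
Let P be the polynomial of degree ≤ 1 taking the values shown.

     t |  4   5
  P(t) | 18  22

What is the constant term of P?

2

Write P(t) = at + b. Substituting each data point gives a linear system:
  4a + b = 18
  5a + b = 22
Solving the system yields a = 4, b = 2.
So P(t) = 4t + 2.
The constant term is 2.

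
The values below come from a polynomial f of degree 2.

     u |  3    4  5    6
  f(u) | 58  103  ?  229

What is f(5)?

On equispaced nodes a degree-2 polynomial has vanishing third forward difference, so
  - f(3) + 3·f(4) - 3·f(5) + f(6) = 0.
Substituting the known values and solving for f(5):
  -3·f(5) = -480
  f(5) = 160.

160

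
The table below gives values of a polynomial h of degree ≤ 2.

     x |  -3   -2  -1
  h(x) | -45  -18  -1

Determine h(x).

h(x) = -5x^2 + 2x + 6

Write h(x) = ax^2 + bx + c. Substituting each data point gives a linear system:
  9a - 3b + c = -45
  4a - 2b + c = -18
  a - b + c = -1
Solving the system yields a = -5, b = 2, c = 6.
So h(x) = -5x² + 2x + 6.
Check: h(-3) = -45. ✓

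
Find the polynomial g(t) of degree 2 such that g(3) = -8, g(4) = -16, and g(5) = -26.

g(t) = -t^2 - t + 4

Write g(t) = at^2 + bt + c. Substituting each data point gives a linear system:
  9a + 3b + c = -8
  16a + 4b + c = -16
  25a + 5b + c = -26
Solving the system yields a = -1, b = -1, c = 4.
So g(t) = -t^2 - t + 4.
Check: g(4) = -16. ✓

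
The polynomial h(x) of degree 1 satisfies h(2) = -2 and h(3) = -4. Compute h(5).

Using the Lagrange interpolation formula with nodes 2, 3:
  L_0(x) = (x - 3) / -1
  L_1(x) = (x - 2) / 1
Then h(x) = -2·L_0(x) - 4·L_1(x).
Expanding and collecting terms gives h(x) = -2x + 2.
Evaluating at x = 5: h(5) = -8.

-8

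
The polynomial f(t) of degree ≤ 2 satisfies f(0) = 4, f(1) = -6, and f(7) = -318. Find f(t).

Write f(t) = at^2 + bt + c. Substituting each data point gives a linear system:
  c = 4
  a + b + c = -6
  49a + 7b + c = -318
Solving the system yields a = -6, b = -4, c = 4.
So f(t) = -6t^2 - 4t + 4.
Check: f(1) = -6. ✓

f(t) = -6t^2 - 4t + 4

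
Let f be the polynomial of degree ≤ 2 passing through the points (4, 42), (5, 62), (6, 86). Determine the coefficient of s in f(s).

Write f(s) = as^2 + bs + c. Substituting each data point gives a linear system:
  16a + 4b + c = 42
  25a + 5b + c = 62
  36a + 6b + c = 86
Solving the system yields a = 2, b = 2, c = 2.
So f(s) = 2s^2 + 2s + 2.
The coefficient of s is 2.

2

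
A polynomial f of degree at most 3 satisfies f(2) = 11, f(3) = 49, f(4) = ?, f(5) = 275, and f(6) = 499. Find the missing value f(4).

131

The 4 known points determine the degree-3 polynomial uniquely.
Write f(s) = as^3 + bs^2 + cs + d. Substituting each data point gives a linear system:
  8a + 4b + 2c + d = 11
  27a + 9b + 3c + d = 49
  125a + 25b + 5c + d = 275
  216a + 36b + 6c + d = 499
Solving the system yields a = 3, b = -5, c = 6, d = -5.
So f(s) = 3s^3 - 5s^2 + 6s - 5.
Then f(4) = 131.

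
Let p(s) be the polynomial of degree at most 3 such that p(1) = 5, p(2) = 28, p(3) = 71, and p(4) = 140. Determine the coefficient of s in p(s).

4

Write p(s) = as^3 + bs^2 + cs + d. Substituting each data point gives a linear system:
  a + b + c + d = 5
  8a + 4b + 2c + d = 28
  27a + 9b + 3c + d = 71
  64a + 16b + 4c + d = 140
Solving the system yields a = 1, b = 4, c = 4, d = -4.
So p(s) = s^3 + 4s^2 + 4s - 4.
The coefficient of s is 4.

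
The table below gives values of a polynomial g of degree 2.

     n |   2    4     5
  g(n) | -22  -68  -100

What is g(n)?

g(n) = -3n^2 - 5n

Write g(n) = an^2 + bn + c. Substituting each data point gives a linear system:
  4a + 2b + c = -22
  16a + 4b + c = -68
  25a + 5b + c = -100
Solving the system yields a = -3, b = -5, c = 0.
So g(n) = -3n^2 - 5n.
Check: g(5) = -100. ✓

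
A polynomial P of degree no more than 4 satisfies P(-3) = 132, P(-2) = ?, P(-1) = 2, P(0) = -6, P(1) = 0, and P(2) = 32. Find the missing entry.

On equispaced nodes a degree-4 polynomial has vanishing fifth forward difference, so
  - P(-3) + 5·P(-2) - 10·P(-1) + 10·P(0) - 5·P(1) + P(2) = 0.
Substituting the known values and solving for P(-2):
  5·P(-2) = 180
  P(-2) = 36.

36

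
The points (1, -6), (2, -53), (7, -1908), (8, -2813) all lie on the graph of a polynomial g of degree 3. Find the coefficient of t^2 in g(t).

-4

Write g(t) = at^3 + bt^2 + ct + d. Substituting each data point gives a linear system:
  a + b + c + d = -6
  8a + 4b + 2c + d = -53
  343a + 49b + 7c + d = -1908
  512a + 64b + 8c + d = -2813
Solving the system yields a = -5, b = -4, c = 0, d = 3.
So g(t) = -5t^3 - 4t^2 + 3.
The coefficient of t^2 is -4.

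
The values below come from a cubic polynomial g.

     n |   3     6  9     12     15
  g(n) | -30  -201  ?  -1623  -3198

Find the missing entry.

On equispaced nodes a degree-3 polynomial has vanishing fourth forward difference, so
  g(3) - 4·g(6) + 6·g(9) - 4·g(12) + g(15) = 0.
Substituting the known values and solving for g(9):
  6·g(9) = -4068
  g(9) = -678.

-678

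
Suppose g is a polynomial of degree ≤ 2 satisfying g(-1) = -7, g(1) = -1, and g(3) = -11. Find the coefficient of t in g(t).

Write g(t) = at^2 + bt + c. Substituting each data point gives a linear system:
  a - b + c = -7
  a + b + c = -1
  9a + 3b + c = -11
Solving the system yields a = -2, b = 3, c = -2.
So g(t) = -2t^2 + 3t - 2.
The coefficient of t is 3.

3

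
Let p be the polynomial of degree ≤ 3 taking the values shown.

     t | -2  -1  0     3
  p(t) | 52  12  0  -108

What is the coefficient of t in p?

-6

Write p(t) = at^3 + bt^2 + ct + d. Substituting each data point gives a linear system:
  -8a + 4b - 2c + d = 52
  -a + b - c + d = 12
  d = 0
  27a + 9b + 3c + d = -108
Solving the system yields a = -4, b = 2, c = -6, d = 0.
So p(t) = -4t^3 + 2t^2 - 6t.
The coefficient of t is -6.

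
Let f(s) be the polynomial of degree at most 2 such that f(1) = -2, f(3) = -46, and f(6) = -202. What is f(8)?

Using the Lagrange interpolation formula with nodes 1, 3, 6:
  L_0(s) = (s - 3)(s - 6) / 10
  L_1(s) = (s - 1)(s - 6) / -6
  L_2(s) = (s - 1)(s - 3) / 15
Then f(s) = -2·L_0(s) - 46·L_1(s) - 202·L_2(s).
Expanding and collecting terms gives f(s) = -6s^2 + 2s + 2.
Evaluating at s = 8: f(8) = -366.

-366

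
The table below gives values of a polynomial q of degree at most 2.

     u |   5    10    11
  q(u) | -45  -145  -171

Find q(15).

-295

Write q(u) = au^2 + bu + c. Substituting each data point gives a linear system:
  25a + 5b + c = -45
  100a + 10b + c = -145
  121a + 11b + c = -171
Solving the system yields a = -1, b = -5, c = 5.
So q(u) = -u^2 - 5u + 5.
Then q(15) = -295.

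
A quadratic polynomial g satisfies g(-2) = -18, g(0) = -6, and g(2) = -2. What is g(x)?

Write g(x) = ax^2 + bx + c. Substituting each data point gives a linear system:
  4a - 2b + c = -18
  c = -6
  4a + 2b + c = -2
Solving the system yields a = -1, b = 4, c = -6.
So g(x) = -x² + 4x - 6.
Check: g(2) = -2. ✓

g(x) = -x^2 + 4x - 6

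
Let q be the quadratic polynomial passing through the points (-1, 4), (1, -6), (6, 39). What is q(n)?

q(n) = 2n^2 - 5n - 3

Write q(n) = an^2 + bn + c. Substituting each data point gives a linear system:
  a - b + c = 4
  a + b + c = -6
  36a + 6b + c = 39
Solving the system yields a = 2, b = -5, c = -3.
So q(n) = 2n² - 5n - 3.
Check: q(-1) = 4. ✓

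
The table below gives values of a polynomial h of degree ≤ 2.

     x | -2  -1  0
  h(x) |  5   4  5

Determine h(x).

Write h(x) = ax^2 + bx + c. Substituting each data point gives a linear system:
  4a - 2b + c = 5
  a - b + c = 4
  c = 5
Solving the system yields a = 1, b = 2, c = 5.
So h(x) = x^2 + 2x + 5.
Check: h(-1) = 4. ✓

h(x) = x^2 + 2x + 5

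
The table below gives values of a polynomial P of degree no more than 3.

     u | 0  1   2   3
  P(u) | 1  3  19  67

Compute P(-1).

Write P(u) = au^3 + bu^2 + cu + d. Substituting each data point gives a linear system:
  d = 1
  a + b + c + d = 3
  8a + 4b + 2c + d = 19
  27a + 9b + 3c + d = 67
Solving the system yields a = 3, b = -2, c = 1, d = 1.
So P(u) = 3u^3 - 2u^2 + u + 1.
Then P(-1) = -5.

-5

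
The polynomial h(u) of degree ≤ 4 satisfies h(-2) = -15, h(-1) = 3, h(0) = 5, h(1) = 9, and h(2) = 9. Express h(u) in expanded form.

h(u) = -u^4 + u^3 + 2u^2 + 2u + 5

Write h(u) = au^4 + bu^3 + cu^2 + du + e. Substituting each data point gives a linear system:
  16a - 8b + 4c - 2d + e = -15
  a - b + c - d + e = 3
  e = 5
  a + b + c + d + e = 9
  16a + 8b + 4c + 2d + e = 9
Solving the system yields a = -1, b = 1, c = 2, d = 2, e = 5.
So h(u) = -u⁴ + u³ + 2u² + 2u + 5.
Check: h(2) = 9. ✓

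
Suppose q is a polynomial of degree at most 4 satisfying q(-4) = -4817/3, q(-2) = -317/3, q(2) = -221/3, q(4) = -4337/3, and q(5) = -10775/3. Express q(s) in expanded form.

Write q(s) = as^4 + bs^3 + cs^2 + ds + e. Substituting each data point gives a linear system:
  256a - 64b + 16c - 4d + e = -4817/3
  16a - 8b + 4c - 2d + e = -317/3
  16a + 8b + 4c + 2d + e = -221/3
  256a + 64b + 16c + 4d + e = -4337/3
  625a + 125b + 25c + 5d + e = -10775/3
Solving the system yields a = -6, b = 1, c = 1/3, d = 4, e = 5.
So q(s) = -6s⁴ + s³ + (1/3)s² + 4s + 5.
Check: q(-4) = -4817/3. ✓

q(s) = -6s^4 + s^3 + (1/3)s^2 + 4s + 5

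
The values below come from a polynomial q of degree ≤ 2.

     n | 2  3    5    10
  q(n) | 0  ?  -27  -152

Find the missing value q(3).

-5

The 3 known points determine the degree-2 polynomial uniquely.
Write q(n) = an^2 + bn + c. Substituting each data point gives a linear system:
  4a + 2b + c = 0
  25a + 5b + c = -27
  100a + 10b + c = -152
Solving the system yields a = -2, b = 5, c = -2.
So q(n) = -2n² + 5n - 2.
Then q(3) = -5.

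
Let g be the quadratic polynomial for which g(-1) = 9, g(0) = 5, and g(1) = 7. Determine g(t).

Using the Lagrange interpolation formula with nodes -1, 0, 1:
  L_0(t) = t(t - 1) / 2
  L_1(t) = (t + 1)(t - 1) / -1
  L_2(t) = (t + 1)t / 2
Then g(t) = 9·L_0(t) + 5·L_1(t) + 7·L_2(t).
Expanding and collecting terms gives g(t) = 3t² - t + 5.
Check: g(0) = 5. ✓

g(t) = 3t^2 - t + 5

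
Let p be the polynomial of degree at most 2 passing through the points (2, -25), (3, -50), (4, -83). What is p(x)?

p(x) = -4x^2 - 5x + 1

Using the Lagrange interpolation formula with nodes 2, 3, 4:
  L_0(x) = (x - 3)(x - 4) / 2
  L_1(x) = (x - 2)(x - 4) / -1
  L_2(x) = (x - 2)(x - 3) / 2
Then p(x) = -25·L_0(x) - 50·L_1(x) - 83·L_2(x).
Expanding and collecting terms gives p(x) = -4x^2 - 5x + 1.
Check: p(4) = -83. ✓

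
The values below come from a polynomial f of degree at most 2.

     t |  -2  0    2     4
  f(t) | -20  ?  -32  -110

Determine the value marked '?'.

The 3 known points determine the degree-2 polynomial uniquely.
Write f(t) = at^2 + bt + c. Substituting each data point gives a linear system:
  4a - 2b + c = -20
  4a + 2b + c = -32
  16a + 4b + c = -110
Solving the system yields a = -6, b = -3, c = -2.
So f(t) = -6t^2 - 3t - 2.
Then f(0) = -2.

-2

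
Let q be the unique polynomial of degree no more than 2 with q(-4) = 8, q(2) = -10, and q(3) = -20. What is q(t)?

Using the Lagrange interpolation formula with nodes -4, 2, 3:
  L_0(t) = (t - 2)(t - 3) / 42
  L_1(t) = (t + 4)(t - 3) / -6
  L_2(t) = (t + 4)(t - 2) / 7
Then q(t) = 8·L_0(t) - 10·L_1(t) - 20·L_2(t).
Expanding and collecting terms gives q(t) = -t^2 - 5t + 4.
Check: q(-4) = 8. ✓

q(t) = -t^2 - 5t + 4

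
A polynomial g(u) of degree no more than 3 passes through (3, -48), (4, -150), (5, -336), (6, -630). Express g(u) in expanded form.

g(u) = -4u^3 + 6u^2 + 4u - 6

Write g(u) = au^3 + bu^2 + cu + d. Substituting each data point gives a linear system:
  27a + 9b + 3c + d = -48
  64a + 16b + 4c + d = -150
  125a + 25b + 5c + d = -336
  216a + 36b + 6c + d = -630
Solving the system yields a = -4, b = 6, c = 4, d = -6.
So g(u) = -4u^3 + 6u^2 + 4u - 6.
Check: g(6) = -630. ✓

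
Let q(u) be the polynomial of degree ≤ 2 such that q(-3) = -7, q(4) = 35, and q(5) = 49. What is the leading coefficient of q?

1

Write q(u) = au^2 + bu + c. Substituting each data point gives a linear system:
  9a - 3b + c = -7
  16a + 4b + c = 35
  25a + 5b + c = 49
Solving the system yields a = 1, b = 5, c = -1.
So q(u) = u² + 5u - 1.
The leading coefficient is 1.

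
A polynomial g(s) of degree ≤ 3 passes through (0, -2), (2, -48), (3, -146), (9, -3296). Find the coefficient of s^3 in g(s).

Write g(s) = as^3 + bs^2 + cs + d. Substituting each data point gives a linear system:
  d = -2
  8a + 4b + 2c + d = -48
  27a + 9b + 3c + d = -146
  729a + 81b + 9c + d = -3296
Solving the system yields a = -4, b = -5, c = 3, d = -2.
So g(s) = -4s^3 - 5s^2 + 3s - 2.
The leading coefficient is -4.

-4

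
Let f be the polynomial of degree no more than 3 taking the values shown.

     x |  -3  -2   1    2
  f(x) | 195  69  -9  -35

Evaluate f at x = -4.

421

Using the Lagrange interpolation formula with nodes -3, -2, 1, 2:
  L_0(x) = (x + 2)(x - 1)(x - 2) / -20
  L_1(x) = (x + 3)(x - 1)(x - 2) / 12
  L_2(x) = (x + 3)(x + 2)(x - 2) / -12
  L_3(x) = (x + 3)(x + 2)(x - 1) / 20
Then f(x) = 195·L_0(x) + 69·L_1(x) - 9·L_2(x) - 35·L_3(x).
Expanding and collecting terms gives f(x) = -5x^3 + 5x^2 - 6x - 3.
Evaluating at x = -4: f(-4) = 421.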